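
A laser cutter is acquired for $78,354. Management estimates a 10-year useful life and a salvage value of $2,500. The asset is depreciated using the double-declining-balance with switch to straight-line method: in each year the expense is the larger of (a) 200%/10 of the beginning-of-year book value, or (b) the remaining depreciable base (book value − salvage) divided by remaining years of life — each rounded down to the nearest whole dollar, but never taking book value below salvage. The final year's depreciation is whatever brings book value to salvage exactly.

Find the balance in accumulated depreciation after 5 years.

Depreciable base = $78,354 − $2,500 = $75,854.
Year 1: DB = ⌊$78,354 × 200%/10⌋ = $15,670; SL = ⌊$75,854/10⌋ = $7,585 → take DB $15,670. Book value $62,684.
Year 2: DB = ⌊$62,684 × 200%/10⌋ = $12,536; SL = ⌊$60,184/9⌋ = $6,687 → take DB $12,536. Book value $50,148.
Year 3: DB = ⌊$50,148 × 200%/10⌋ = $10,029; SL = ⌊$47,648/8⌋ = $5,956 → take DB $10,029. Book value $40,119.
Year 4: DB = ⌊$40,119 × 200%/10⌋ = $8,023; SL = ⌊$37,619/7⌋ = $5,374 → take DB $8,023. Book value $32,096.
Year 5: DB = ⌊$32,096 × 200%/10⌋ = $6,419; SL = ⌊$29,596/6⌋ = $4,932 → take DB $6,419. Book value $25,677.
Accumulated through year 5 = $78,354 − $25,677 = $52,677.

$52,677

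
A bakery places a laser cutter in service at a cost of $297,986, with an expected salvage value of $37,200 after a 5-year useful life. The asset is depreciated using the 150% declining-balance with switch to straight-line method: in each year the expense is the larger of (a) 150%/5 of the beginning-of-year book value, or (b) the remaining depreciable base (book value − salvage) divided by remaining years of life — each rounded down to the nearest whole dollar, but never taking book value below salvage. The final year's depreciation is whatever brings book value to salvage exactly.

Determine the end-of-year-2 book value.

$146,014

Depreciable base = $297,986 − $37,200 = $260,786.
Year 1: DB = ⌊$297,986 × 150%/5⌋ = $89,395; SL = ⌊$260,786/5⌋ = $52,157 → take DB $89,395. Book value $208,591.
Year 2: DB = ⌊$208,591 × 150%/5⌋ = $62,577; SL = ⌊$171,391/4⌋ = $42,847 → take DB $62,577. Book value $146,014.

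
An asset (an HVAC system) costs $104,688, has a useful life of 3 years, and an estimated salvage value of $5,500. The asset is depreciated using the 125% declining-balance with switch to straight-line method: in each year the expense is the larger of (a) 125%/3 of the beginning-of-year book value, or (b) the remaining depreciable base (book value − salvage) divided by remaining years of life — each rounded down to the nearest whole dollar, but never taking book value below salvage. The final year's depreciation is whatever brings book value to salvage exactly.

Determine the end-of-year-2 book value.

Depreciable base = $104,688 − $5,500 = $99,188.
Year 1: DB = ⌊$104,688 × 125%/3⌋ = $43,620; SL = ⌊$99,188/3⌋ = $33,062 → take DB $43,620. Book value $61,068.
Year 2: DB = ⌊$61,068 × 125%/3⌋ = $25,445; SL = ⌊$55,568/2⌋ = $27,784 → take SL $27,784. Book value $33,284.

$33,284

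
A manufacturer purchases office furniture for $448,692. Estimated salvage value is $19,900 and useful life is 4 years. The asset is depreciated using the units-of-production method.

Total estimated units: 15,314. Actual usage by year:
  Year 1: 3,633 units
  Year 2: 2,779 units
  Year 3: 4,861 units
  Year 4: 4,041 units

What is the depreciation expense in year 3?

Depreciable base = $448,692 − $19,900 = $428,792.
Rate = $428,792 / 15,314 units = $28 per unit.
Year 1: 3,633 × $28 = $101,724. Book value $346,968.
Year 2: 2,779 × $28 = $77,812. Book value $269,156.
Year 3: 4,861 × $28 = $136,108. Book value $133,048.

$136,108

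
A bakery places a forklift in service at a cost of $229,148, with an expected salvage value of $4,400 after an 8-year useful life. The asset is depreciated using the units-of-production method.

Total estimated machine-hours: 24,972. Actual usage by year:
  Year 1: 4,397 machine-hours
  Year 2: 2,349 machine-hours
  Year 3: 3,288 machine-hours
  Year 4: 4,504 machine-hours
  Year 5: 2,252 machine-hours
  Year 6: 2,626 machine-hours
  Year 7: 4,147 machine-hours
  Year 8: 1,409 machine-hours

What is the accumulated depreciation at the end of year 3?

$90,306

Depreciable base = $229,148 − $4,400 = $224,748.
Rate = $224,748 / 24,972 machine-hours = $9 per machine-hour.
Year 1: 4,397 × $9 = $39,573. Book value $189,575.
Year 2: 2,349 × $9 = $21,141. Book value $168,434.
Year 3: 3,288 × $9 = $29,592. Book value $138,842.
Accumulated through year 3 = $229,148 − $138,842 = $90,306.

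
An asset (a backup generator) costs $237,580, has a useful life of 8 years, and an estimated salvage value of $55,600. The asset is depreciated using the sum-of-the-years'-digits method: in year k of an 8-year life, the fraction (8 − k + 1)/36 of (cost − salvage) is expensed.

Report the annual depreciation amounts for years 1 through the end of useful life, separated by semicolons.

$40,440; $35,385; $30,330; $25,275; $20,220; $15,165; $10,110; $5,055

Depreciable base = $237,580 − $55,600 = $181,980.
Sum of the years' digits = 8+7+6+5+4+3+2+1 = 36.
Year 1: $181,980 × 8/36 = $40,440. Book value $197,140.
Year 2: $181,980 × 7/36 = $35,385. Book value $161,755.
Year 3: $181,980 × 6/36 = $30,330. Book value $131,425.
Year 4: $181,980 × 5/36 = $25,275. Book value $106,150.
Year 5: $181,980 × 4/36 = $20,220. Book value $85,930.
Year 6: $181,980 × 3/36 = $15,165. Book value $70,765.
Year 7: $181,980 × 2/36 = $10,110. Book value $60,655.
Year 8: $181,980 × 1/36 = $5,055. Book value $55,600.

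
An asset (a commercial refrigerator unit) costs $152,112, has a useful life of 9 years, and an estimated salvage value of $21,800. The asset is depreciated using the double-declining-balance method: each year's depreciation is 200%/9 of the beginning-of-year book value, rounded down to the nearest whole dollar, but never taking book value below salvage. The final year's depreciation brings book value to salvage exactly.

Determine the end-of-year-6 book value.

Depreciable base = $152,112 − $21,800 = $130,312.
Year 1: ⌊$152,112 × 200%/9⌋ = $33,802. Book value $118,310.
Year 2: ⌊$118,310 × 200%/9⌋ = $26,291. Book value $92,019.
Year 3: ⌊$92,019 × 200%/9⌋ = $20,448. Book value $71,571.
Year 4: ⌊$71,571 × 200%/9⌋ = $15,904. Book value $55,667.
Year 5: ⌊$55,667 × 200%/9⌋ = $12,370. Book value $43,297.
Year 6: ⌊$43,297 × 200%/9⌋ = $9,621. Book value $33,676.

$33,676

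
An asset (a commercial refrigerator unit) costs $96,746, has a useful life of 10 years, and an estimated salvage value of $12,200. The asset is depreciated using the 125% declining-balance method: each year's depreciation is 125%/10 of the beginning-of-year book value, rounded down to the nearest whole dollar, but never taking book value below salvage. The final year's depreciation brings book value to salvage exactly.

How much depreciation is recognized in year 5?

Depreciable base = $96,746 − $12,200 = $84,546.
Year 1: ⌊$96,746 × 125%/10⌋ = $12,093. Book value $84,653.
Year 2: ⌊$84,653 × 125%/10⌋ = $10,581. Book value $74,072.
Year 3: ⌊$74,072 × 125%/10⌋ = $9,259. Book value $64,813.
Year 4: ⌊$64,813 × 125%/10⌋ = $8,101. Book value $56,712.
Year 5: ⌊$56,712 × 125%/10⌋ = $7,089. Book value $49,623.

$7,089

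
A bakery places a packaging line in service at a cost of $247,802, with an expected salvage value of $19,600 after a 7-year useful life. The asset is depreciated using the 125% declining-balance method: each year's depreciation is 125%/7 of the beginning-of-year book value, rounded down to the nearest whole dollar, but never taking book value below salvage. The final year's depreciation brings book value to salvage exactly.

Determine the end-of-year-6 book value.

Depreciable base = $247,802 − $19,600 = $228,202.
Year 1: ⌊$247,802 × 125%/7⌋ = $44,250. Book value $203,552.
Year 2: ⌊$203,552 × 125%/7⌋ = $36,348. Book value $167,204.
Year 3: ⌊$167,204 × 125%/7⌋ = $29,857. Book value $137,347.
Year 4: ⌊$137,347 × 125%/7⌋ = $24,526. Book value $112,821.
Year 5: ⌊$112,821 × 125%/7⌋ = $20,146. Book value $92,675.
Year 6: ⌊$92,675 × 125%/7⌋ = $16,549. Book value $76,126.

$76,126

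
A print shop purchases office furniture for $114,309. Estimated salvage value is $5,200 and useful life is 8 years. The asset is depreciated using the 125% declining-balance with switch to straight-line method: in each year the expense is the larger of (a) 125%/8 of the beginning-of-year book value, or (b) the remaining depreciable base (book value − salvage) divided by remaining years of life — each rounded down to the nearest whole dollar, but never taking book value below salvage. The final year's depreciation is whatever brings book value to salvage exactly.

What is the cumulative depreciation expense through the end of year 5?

$71,030

Depreciable base = $114,309 − $5,200 = $109,109.
Year 1: DB = ⌊$114,309 × 125%/8⌋ = $17,860; SL = ⌊$109,109/8⌋ = $13,638 → take DB $17,860. Book value $96,449.
Year 2: DB = ⌊$96,449 × 125%/8⌋ = $15,070; SL = ⌊$91,249/7⌋ = $13,035 → take DB $15,070. Book value $81,379.
Year 3: DB = ⌊$81,379 × 125%/8⌋ = $12,715; SL = ⌊$76,179/6⌋ = $12,696 → take DB $12,715. Book value $68,664.
Year 4: DB = ⌊$68,664 × 125%/8⌋ = $10,728; SL = ⌊$63,464/5⌋ = $12,692 → take SL $12,692. Book value $55,972.
Year 5: DB = ⌊$55,972 × 125%/8⌋ = $8,745; SL = ⌊$50,772/4⌋ = $12,693 → take SL $12,693. Book value $43,279.
Accumulated through year 5 = $114,309 − $43,279 = $71,030.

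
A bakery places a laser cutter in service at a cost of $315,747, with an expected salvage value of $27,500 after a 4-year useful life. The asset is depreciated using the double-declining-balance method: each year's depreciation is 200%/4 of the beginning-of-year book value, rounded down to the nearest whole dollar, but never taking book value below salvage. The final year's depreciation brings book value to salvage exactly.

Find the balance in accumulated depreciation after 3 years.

Depreciable base = $315,747 − $27,500 = $288,247.
Year 1: ⌊$315,747 × 200%/4⌋ = $157,873. Book value $157,874.
Year 2: ⌊$157,874 × 200%/4⌋ = $78,937. Book value $78,937.
Year 3: ⌊$78,937 × 200%/4⌋ = $39,468. Book value $39,469.
Accumulated through year 3 = $315,747 − $39,469 = $276,278.

$276,278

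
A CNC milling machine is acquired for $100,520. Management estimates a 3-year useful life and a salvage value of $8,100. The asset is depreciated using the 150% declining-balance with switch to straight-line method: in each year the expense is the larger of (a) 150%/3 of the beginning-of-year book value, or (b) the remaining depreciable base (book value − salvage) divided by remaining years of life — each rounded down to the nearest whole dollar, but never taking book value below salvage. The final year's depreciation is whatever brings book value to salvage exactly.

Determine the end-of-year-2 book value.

Depreciable base = $100,520 − $8,100 = $92,420.
Year 1: DB = ⌊$100,520 × 150%/3⌋ = $50,260; SL = ⌊$92,420/3⌋ = $30,806 → take DB $50,260. Book value $50,260.
Year 2: DB = ⌊$50,260 × 150%/3⌋ = $25,130; SL = ⌊$42,160/2⌋ = $21,080 → take DB $25,130. Book value $25,130.

$25,130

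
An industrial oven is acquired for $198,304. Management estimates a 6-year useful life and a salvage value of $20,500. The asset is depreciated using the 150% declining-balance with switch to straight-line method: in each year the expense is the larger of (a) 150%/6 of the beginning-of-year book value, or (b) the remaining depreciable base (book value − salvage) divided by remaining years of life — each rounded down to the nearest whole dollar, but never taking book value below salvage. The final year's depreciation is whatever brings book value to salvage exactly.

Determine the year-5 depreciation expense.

$21,053

Depreciable base = $198,304 − $20,500 = $177,804.
Year 1: DB = ⌊$198,304 × 150%/6⌋ = $49,576; SL = ⌊$177,804/6⌋ = $29,634 → take DB $49,576. Book value $148,728.
Year 2: DB = ⌊$148,728 × 150%/6⌋ = $37,182; SL = ⌊$128,228/5⌋ = $25,645 → take DB $37,182. Book value $111,546.
Year 3: DB = ⌊$111,546 × 150%/6⌋ = $27,886; SL = ⌊$91,046/4⌋ = $22,761 → take DB $27,886. Book value $83,660.
Year 4: DB = ⌊$83,660 × 150%/6⌋ = $20,915; SL = ⌊$63,160/3⌋ = $21,053 → take SL $21,053. Book value $62,607.
Year 5: DB = ⌊$62,607 × 150%/6⌋ = $15,651; SL = ⌊$42,107/2⌋ = $21,053 → take SL $21,053. Book value $41,554.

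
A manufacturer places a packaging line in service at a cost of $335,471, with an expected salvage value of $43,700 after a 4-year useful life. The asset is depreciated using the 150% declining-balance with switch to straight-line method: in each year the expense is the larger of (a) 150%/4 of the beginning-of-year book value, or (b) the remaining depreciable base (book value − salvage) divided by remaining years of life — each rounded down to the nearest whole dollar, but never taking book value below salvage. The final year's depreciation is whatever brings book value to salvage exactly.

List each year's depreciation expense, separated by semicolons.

Depreciable base = $335,471 − $43,700 = $291,771.
Year 1: DB = ⌊$335,471 × 150%/4⌋ = $125,801; SL = ⌊$291,771/4⌋ = $72,942 → take DB $125,801. Book value $209,670.
Year 2: DB = ⌊$209,670 × 150%/4⌋ = $78,626; SL = ⌊$165,970/3⌋ = $55,323 → take DB $78,626. Book value $131,044.
Year 3: DB = ⌊$131,044 × 150%/4⌋ = $49,141; SL = ⌊$87,344/2⌋ = $43,672 → take DB $49,141. Book value $81,903.
Year 4 (final): $81,903 − $43,700 = $38,203. Book value $43,700.

$125,801; $78,626; $49,141; $38,203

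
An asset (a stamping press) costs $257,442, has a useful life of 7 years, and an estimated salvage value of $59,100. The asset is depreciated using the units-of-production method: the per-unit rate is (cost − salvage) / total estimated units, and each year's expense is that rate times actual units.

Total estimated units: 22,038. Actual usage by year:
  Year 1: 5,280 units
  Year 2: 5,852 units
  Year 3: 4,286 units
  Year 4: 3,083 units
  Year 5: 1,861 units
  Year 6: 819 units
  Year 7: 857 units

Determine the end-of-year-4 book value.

Depreciable base = $257,442 − $59,100 = $198,342.
Rate = $198,342 / 22,038 units = $9 per unit.
Year 1: 5,280 × $9 = $47,520. Book value $209,922.
Year 2: 5,852 × $9 = $52,668. Book value $157,254.
Year 3: 4,286 × $9 = $38,574. Book value $118,680.
Year 4: 3,083 × $9 = $27,747. Book value $90,933.

$90,933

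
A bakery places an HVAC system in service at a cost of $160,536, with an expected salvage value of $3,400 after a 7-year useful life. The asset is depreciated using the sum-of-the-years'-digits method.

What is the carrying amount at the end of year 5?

Depreciable base = $160,536 − $3,400 = $157,136.
Sum of the years' digits = 7+6+5+4+3+2+1 = 28.
Year 1: $157,136 × 7/28 = $39,284. Book value $121,252.
Year 2: $157,136 × 6/28 = $33,672. Book value $87,580.
Year 3: $157,136 × 5/28 = $28,060. Book value $59,520.
Year 4: $157,136 × 4/28 = $22,448. Book value $37,072.
Year 5: $157,136 × 3/28 = $16,836. Book value $20,236.

$20,236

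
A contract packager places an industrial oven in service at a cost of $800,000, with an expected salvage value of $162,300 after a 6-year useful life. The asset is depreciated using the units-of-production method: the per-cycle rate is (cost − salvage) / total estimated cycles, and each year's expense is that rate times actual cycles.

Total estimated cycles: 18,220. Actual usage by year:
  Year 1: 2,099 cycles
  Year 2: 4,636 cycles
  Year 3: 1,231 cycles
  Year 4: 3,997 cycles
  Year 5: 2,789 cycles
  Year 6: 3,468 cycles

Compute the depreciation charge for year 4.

Depreciable base = $800,000 − $162,300 = $637,700.
Rate = $637,700 / 18,220 cycles = $35 per cycle.
Year 1: 2,099 × $35 = $73,465. Book value $726,535.
Year 2: 4,636 × $35 = $162,260. Book value $564,275.
Year 3: 1,231 × $35 = $43,085. Book value $521,190.
Year 4: 3,997 × $35 = $139,895. Book value $381,295.

$139,895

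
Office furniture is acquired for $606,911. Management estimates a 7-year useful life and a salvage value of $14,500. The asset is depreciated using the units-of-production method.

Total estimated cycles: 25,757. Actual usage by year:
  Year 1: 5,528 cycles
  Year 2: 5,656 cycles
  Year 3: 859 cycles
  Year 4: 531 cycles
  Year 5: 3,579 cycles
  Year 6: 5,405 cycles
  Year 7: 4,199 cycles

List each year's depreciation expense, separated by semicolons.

$127,144; $130,088; $19,757; $12,213; $82,317; $124,315; $96,577

Depreciable base = $606,911 − $14,500 = $592,411.
Rate = $592,411 / 25,757 cycles = $23 per cycle.
Year 1: 5,528 × $23 = $127,144. Book value $479,767.
Year 2: 5,656 × $23 = $130,088. Book value $349,679.
Year 3: 859 × $23 = $19,757. Book value $329,922.
Year 4: 531 × $23 = $12,213. Book value $317,709.
Year 5: 3,579 × $23 = $82,317. Book value $235,392.
Year 6: 5,405 × $23 = $124,315. Book value $111,077.
Year 7: 4,199 × $23 = $96,577. Book value $14,500.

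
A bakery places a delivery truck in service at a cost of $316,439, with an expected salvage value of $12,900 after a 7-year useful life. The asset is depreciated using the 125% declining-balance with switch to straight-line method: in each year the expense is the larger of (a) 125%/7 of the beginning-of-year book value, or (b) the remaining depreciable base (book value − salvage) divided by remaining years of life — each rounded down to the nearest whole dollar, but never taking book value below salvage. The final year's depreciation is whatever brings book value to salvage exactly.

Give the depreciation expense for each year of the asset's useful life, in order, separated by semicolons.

$56,506; $46,416; $40,123; $40,123; $40,123; $40,124; $40,124

Depreciable base = $316,439 − $12,900 = $303,539.
Year 1: DB = ⌊$316,439 × 125%/7⌋ = $56,506; SL = ⌊$303,539/7⌋ = $43,362 → take DB $56,506. Book value $259,933.
Year 2: DB = ⌊$259,933 × 125%/7⌋ = $46,416; SL = ⌊$247,033/6⌋ = $41,172 → take DB $46,416. Book value $213,517.
Year 3: DB = ⌊$213,517 × 125%/7⌋ = $38,128; SL = ⌊$200,617/5⌋ = $40,123 → take SL $40,123. Book value $173,394.
Year 4: DB = ⌊$173,394 × 125%/7⌋ = $30,963; SL = ⌊$160,494/4⌋ = $40,123 → take SL $40,123. Book value $133,271.
Year 5: DB = ⌊$133,271 × 125%/7⌋ = $23,798; SL = ⌊$120,371/3⌋ = $40,123 → take SL $40,123. Book value $93,148.
Year 6: DB = ⌊$93,148 × 125%/7⌋ = $16,633; SL = ⌊$80,248/2⌋ = $40,124 → take SL $40,124. Book value $53,024.
Year 7 (final): $53,024 − $12,900 = $40,124. Book value $12,900.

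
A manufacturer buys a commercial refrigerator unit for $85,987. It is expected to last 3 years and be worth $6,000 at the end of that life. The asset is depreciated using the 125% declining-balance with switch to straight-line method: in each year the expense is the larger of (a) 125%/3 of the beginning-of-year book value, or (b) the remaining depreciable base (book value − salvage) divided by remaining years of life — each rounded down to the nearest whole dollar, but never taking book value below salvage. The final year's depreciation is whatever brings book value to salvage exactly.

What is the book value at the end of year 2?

$28,080

Depreciable base = $85,987 − $6,000 = $79,987.
Year 1: DB = ⌊$85,987 × 125%/3⌋ = $35,827; SL = ⌊$79,987/3⌋ = $26,662 → take DB $35,827. Book value $50,160.
Year 2: DB = ⌊$50,160 × 125%/3⌋ = $20,900; SL = ⌊$44,160/2⌋ = $22,080 → take SL $22,080. Book value $28,080.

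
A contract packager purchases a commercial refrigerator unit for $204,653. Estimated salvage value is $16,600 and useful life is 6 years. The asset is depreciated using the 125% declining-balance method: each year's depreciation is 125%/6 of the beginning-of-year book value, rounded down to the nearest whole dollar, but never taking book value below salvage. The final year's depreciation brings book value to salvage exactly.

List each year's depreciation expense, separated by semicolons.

Depreciable base = $204,653 − $16,600 = $188,053.
Year 1: ⌊$204,653 × 125%/6⌋ = $42,636. Book value $162,017.
Year 2: ⌊$162,017 × 125%/6⌋ = $33,753. Book value $128,264.
Year 3: ⌊$128,264 × 125%/6⌋ = $26,721. Book value $101,543.
Year 4: ⌊$101,543 × 125%/6⌋ = $21,154. Book value $80,389.
Year 5: ⌊$80,389 × 125%/6⌋ = $16,747. Book value $63,642.
Year 6 (final): $63,642 − $16,600 = $47,042. Book value $16,600.

$42,636; $33,753; $26,721; $21,154; $16,747; $47,042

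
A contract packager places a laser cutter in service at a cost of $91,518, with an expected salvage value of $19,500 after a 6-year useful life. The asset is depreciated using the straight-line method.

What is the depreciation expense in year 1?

Depreciable base = $91,518 − $19,500 = $72,018.
Annual expense = $72,018 / 6 = $12,003.

$12,003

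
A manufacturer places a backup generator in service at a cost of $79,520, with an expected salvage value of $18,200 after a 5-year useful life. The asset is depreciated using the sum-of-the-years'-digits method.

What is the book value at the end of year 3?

$30,464

Depreciable base = $79,520 − $18,200 = $61,320.
Sum of the years' digits = 5+4+3+2+1 = 15.
Year 1: $61,320 × 5/15 = $20,440. Book value $59,080.
Year 2: $61,320 × 4/15 = $16,352. Book value $42,728.
Year 3: $61,320 × 3/15 = $12,264. Book value $30,464.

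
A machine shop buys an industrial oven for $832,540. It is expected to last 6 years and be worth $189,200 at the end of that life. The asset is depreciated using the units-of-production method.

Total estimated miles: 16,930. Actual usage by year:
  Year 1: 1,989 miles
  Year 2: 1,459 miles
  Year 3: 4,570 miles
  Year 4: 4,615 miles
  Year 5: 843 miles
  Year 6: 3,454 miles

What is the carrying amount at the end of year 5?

$320,452

Depreciable base = $832,540 − $189,200 = $643,340.
Rate = $643,340 / 16,930 miles = $38 per mile.
Year 1: 1,989 × $38 = $75,582. Book value $756,958.
Year 2: 1,459 × $38 = $55,442. Book value $701,516.
Year 3: 4,570 × $38 = $173,660. Book value $527,856.
Year 4: 4,615 × $38 = $175,370. Book value $352,486.
Year 5: 843 × $38 = $32,034. Book value $320,452.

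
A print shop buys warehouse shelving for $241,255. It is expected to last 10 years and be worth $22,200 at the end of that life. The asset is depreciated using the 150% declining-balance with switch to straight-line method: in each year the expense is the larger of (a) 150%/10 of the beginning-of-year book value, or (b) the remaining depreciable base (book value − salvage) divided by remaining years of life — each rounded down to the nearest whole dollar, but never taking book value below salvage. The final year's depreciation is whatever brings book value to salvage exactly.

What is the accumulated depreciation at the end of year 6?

$151,177

Depreciable base = $241,255 − $22,200 = $219,055.
Year 1: DB = ⌊$241,255 × 150%/10⌋ = $36,188; SL = ⌊$219,055/10⌋ = $21,905 → take DB $36,188. Book value $205,067.
Year 2: DB = ⌊$205,067 × 150%/10⌋ = $30,760; SL = ⌊$182,867/9⌋ = $20,318 → take DB $30,760. Book value $174,307.
Year 3: DB = ⌊$174,307 × 150%/10⌋ = $26,146; SL = ⌊$152,107/8⌋ = $19,013 → take DB $26,146. Book value $148,161.
Year 4: DB = ⌊$148,161 × 150%/10⌋ = $22,224; SL = ⌊$125,961/7⌋ = $17,994 → take DB $22,224. Book value $125,937.
Year 5: DB = ⌊$125,937 × 150%/10⌋ = $18,890; SL = ⌊$103,737/6⌋ = $17,289 → take DB $18,890. Book value $107,047.
Year 6: DB = ⌊$107,047 × 150%/10⌋ = $16,057; SL = ⌊$84,847/5⌋ = $16,969 → take SL $16,969. Book value $90,078.
Accumulated through year 6 = $241,255 − $90,078 = $151,177.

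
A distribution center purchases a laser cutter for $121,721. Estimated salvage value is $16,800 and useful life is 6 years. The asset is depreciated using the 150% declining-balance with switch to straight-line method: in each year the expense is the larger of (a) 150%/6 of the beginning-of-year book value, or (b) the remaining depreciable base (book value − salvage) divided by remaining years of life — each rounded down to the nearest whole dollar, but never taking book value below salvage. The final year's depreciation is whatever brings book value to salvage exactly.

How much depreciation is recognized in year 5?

$10,857

Depreciable base = $121,721 − $16,800 = $104,921.
Year 1: DB = ⌊$121,721 × 150%/6⌋ = $30,430; SL = ⌊$104,921/6⌋ = $17,486 → take DB $30,430. Book value $91,291.
Year 2: DB = ⌊$91,291 × 150%/6⌋ = $22,822; SL = ⌊$74,491/5⌋ = $14,898 → take DB $22,822. Book value $68,469.
Year 3: DB = ⌊$68,469 × 150%/6⌋ = $17,117; SL = ⌊$51,669/4⌋ = $12,917 → take DB $17,117. Book value $51,352.
Year 4: DB = ⌊$51,352 × 150%/6⌋ = $12,838; SL = ⌊$34,552/3⌋ = $11,517 → take DB $12,838. Book value $38,514.
Year 5: DB = ⌊$38,514 × 150%/6⌋ = $9,628; SL = ⌊$21,714/2⌋ = $10,857 → take SL $10,857. Book value $27,657.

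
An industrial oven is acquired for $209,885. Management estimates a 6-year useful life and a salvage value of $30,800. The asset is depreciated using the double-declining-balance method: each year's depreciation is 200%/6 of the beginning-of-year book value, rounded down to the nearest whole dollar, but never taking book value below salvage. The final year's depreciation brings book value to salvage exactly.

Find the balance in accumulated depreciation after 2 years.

Depreciable base = $209,885 − $30,800 = $179,085.
Year 1: ⌊$209,885 × 200%/6⌋ = $69,961. Book value $139,924.
Year 2: ⌊$139,924 × 200%/6⌋ = $46,641. Book value $93,283.
Accumulated through year 2 = $209,885 − $93,283 = $116,602.

$116,602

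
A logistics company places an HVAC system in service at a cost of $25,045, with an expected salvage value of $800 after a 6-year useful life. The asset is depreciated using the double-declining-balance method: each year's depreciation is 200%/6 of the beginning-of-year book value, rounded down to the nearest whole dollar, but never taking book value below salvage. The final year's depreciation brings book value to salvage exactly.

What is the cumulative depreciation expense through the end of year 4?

$20,097

Depreciable base = $25,045 − $800 = $24,245.
Year 1: ⌊$25,045 × 200%/6⌋ = $8,348. Book value $16,697.
Year 2: ⌊$16,697 × 200%/6⌋ = $5,565. Book value $11,132.
Year 3: ⌊$11,132 × 200%/6⌋ = $3,710. Book value $7,422.
Year 4: ⌊$7,422 × 200%/6⌋ = $2,474. Book value $4,948.
Accumulated through year 4 = $25,045 − $4,948 = $20,097.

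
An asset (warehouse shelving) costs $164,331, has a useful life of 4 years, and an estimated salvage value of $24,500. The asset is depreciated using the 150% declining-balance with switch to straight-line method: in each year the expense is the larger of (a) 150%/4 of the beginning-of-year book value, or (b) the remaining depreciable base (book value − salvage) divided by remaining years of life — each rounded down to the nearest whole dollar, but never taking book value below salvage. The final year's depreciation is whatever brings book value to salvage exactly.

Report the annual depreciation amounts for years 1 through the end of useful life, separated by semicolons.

$61,624; $38,515; $24,072; $15,620

Depreciable base = $164,331 − $24,500 = $139,831.
Year 1: DB = ⌊$164,331 × 150%/4⌋ = $61,624; SL = ⌊$139,831/4⌋ = $34,957 → take DB $61,624. Book value $102,707.
Year 2: DB = ⌊$102,707 × 150%/4⌋ = $38,515; SL = ⌊$78,207/3⌋ = $26,069 → take DB $38,515. Book value $64,192.
Year 3: DB = ⌊$64,192 × 150%/4⌋ = $24,072; SL = ⌊$39,692/2⌋ = $19,846 → take DB $24,072. Book value $40,120.
Year 4 (final): $40,120 − $24,500 = $15,620. Book value $24,500.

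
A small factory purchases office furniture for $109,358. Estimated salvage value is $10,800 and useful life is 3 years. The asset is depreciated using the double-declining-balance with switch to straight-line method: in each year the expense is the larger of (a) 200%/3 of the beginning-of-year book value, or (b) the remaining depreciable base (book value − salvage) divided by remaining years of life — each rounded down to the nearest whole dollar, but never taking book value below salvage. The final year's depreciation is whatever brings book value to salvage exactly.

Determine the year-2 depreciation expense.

$24,302

Depreciable base = $109,358 − $10,800 = $98,558.
Year 1: DB = ⌊$109,358 × 200%/3⌋ = $72,905; SL = ⌊$98,558/3⌋ = $32,852 → take DB $72,905. Book value $36,453.
Year 2: DB = ⌊$36,453 × 200%/3⌋ = $24,302; SL = ⌊$25,653/2⌋ = $12,826 → take DB $24,302. Book value $12,151.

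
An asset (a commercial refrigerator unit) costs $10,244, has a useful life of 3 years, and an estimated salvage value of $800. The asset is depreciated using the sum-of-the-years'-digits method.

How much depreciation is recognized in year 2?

Depreciable base = $10,244 − $800 = $9,444.
Sum of the years' digits = 3+2+1 = 6.
Year 1: $9,444 × 3/6 = $4,722. Book value $5,522.
Year 2: $9,444 × 2/6 = $3,148. Book value $2,374.

$3,148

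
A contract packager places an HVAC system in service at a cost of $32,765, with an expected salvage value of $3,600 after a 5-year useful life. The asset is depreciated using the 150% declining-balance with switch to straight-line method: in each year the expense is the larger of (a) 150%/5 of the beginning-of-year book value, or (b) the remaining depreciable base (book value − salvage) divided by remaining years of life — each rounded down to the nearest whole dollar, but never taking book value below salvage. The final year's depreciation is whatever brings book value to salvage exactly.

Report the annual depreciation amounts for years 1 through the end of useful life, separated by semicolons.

Depreciable base = $32,765 − $3,600 = $29,165.
Year 1: DB = ⌊$32,765 × 150%/5⌋ = $9,829; SL = ⌊$29,165/5⌋ = $5,833 → take DB $9,829. Book value $22,936.
Year 2: DB = ⌊$22,936 × 150%/5⌋ = $6,880; SL = ⌊$19,336/4⌋ = $4,834 → take DB $6,880. Book value $16,056.
Year 3: DB = ⌊$16,056 × 150%/5⌋ = $4,816; SL = ⌊$12,456/3⌋ = $4,152 → take DB $4,816. Book value $11,240.
Year 4: DB = ⌊$11,240 × 150%/5⌋ = $3,372; SL = ⌊$7,640/2⌋ = $3,820 → take SL $3,820. Book value $7,420.
Year 5 (final): $7,420 − $3,600 = $3,820. Book value $3,600.

$9,829; $6,880; $4,816; $3,820; $3,820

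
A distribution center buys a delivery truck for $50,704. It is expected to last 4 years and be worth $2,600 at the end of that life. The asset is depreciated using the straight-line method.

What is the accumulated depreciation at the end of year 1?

$12,026

Depreciable base = $50,704 − $2,600 = $48,104.
Annual expense = $48,104 / 4 = $12,026.
End of year 1: book value $38,678.
Accumulated through year 1 = $50,704 − $38,678 = $12,026.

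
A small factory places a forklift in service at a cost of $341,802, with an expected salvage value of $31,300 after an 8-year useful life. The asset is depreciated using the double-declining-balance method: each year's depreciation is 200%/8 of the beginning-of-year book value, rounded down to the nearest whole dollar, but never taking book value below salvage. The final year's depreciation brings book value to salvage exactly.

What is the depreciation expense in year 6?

Depreciable base = $341,802 − $31,300 = $310,502.
Year 1: ⌊$341,802 × 200%/8⌋ = $85,450. Book value $256,352.
Year 2: ⌊$256,352 × 200%/8⌋ = $64,088. Book value $192,264.
Year 3: ⌊$192,264 × 200%/8⌋ = $48,066. Book value $144,198.
Year 4: ⌊$144,198 × 200%/8⌋ = $36,049. Book value $108,149.
Year 5: ⌊$108,149 × 200%/8⌋ = $27,037. Book value $81,112.
Year 6: ⌊$81,112 × 200%/8⌋ = $20,278. Book value $60,834.

$20,278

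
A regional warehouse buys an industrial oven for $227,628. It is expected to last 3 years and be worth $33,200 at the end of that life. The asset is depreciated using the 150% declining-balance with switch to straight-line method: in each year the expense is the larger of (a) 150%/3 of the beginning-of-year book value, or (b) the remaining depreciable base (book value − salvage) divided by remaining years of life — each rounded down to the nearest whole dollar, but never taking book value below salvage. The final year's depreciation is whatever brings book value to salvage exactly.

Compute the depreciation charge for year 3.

Depreciable base = $227,628 − $33,200 = $194,428.
Year 1: DB = ⌊$227,628 × 150%/3⌋ = $113,814; SL = ⌊$194,428/3⌋ = $64,809 → take DB $113,814. Book value $113,814.
Year 2: DB = ⌊$113,814 × 150%/3⌋ = $56,907; SL = ⌊$80,614/2⌋ = $40,307 → take DB $56,907. Book value $56,907.
Year 3 (final): $56,907 − $33,200 = $23,707. Book value $33,200.

$23,707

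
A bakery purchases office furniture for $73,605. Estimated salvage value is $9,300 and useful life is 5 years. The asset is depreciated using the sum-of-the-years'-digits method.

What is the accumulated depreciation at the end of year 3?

Depreciable base = $73,605 − $9,300 = $64,305.
Sum of the years' digits = 5+4+3+2+1 = 15.
Year 1: $64,305 × 5/15 = $21,435. Book value $52,170.
Year 2: $64,305 × 4/15 = $17,148. Book value $35,022.
Year 3: $64,305 × 3/15 = $12,861. Book value $22,161.
Accumulated through year 3 = $73,605 − $22,161 = $51,444.

$51,444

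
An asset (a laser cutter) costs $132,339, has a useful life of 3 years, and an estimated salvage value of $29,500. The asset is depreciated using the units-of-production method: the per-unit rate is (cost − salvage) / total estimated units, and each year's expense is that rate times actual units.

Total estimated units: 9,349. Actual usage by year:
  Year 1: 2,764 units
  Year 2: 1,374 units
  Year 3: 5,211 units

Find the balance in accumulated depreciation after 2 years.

Depreciable base = $132,339 − $29,500 = $102,839.
Rate = $102,839 / 9,349 units = $11 per unit.
Year 1: 2,764 × $11 = $30,404. Book value $101,935.
Year 2: 1,374 × $11 = $15,114. Book value $86,821.
Accumulated through year 2 = $132,339 − $86,821 = $45,518.

$45,518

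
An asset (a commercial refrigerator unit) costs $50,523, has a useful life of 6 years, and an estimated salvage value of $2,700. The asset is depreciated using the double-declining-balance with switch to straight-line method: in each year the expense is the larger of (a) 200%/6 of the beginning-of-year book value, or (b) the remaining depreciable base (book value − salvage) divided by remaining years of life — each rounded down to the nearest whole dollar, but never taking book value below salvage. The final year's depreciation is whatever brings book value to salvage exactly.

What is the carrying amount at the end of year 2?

$22,455

Depreciable base = $50,523 − $2,700 = $47,823.
Year 1: DB = ⌊$50,523 × 200%/6⌋ = $16,841; SL = ⌊$47,823/6⌋ = $7,970 → take DB $16,841. Book value $33,682.
Year 2: DB = ⌊$33,682 × 200%/6⌋ = $11,227; SL = ⌊$30,982/5⌋ = $6,196 → take DB $11,227. Book value $22,455.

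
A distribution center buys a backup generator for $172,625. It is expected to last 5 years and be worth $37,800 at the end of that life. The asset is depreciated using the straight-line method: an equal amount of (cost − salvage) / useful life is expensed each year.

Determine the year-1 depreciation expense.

$26,965

Depreciable base = $172,625 − $37,800 = $134,825.
Annual expense = $134,825 / 5 = $26,965.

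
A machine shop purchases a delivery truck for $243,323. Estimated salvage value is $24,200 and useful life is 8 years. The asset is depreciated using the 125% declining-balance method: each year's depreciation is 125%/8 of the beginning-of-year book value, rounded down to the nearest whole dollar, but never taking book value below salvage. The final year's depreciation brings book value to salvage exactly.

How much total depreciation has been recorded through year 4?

Depreciable base = $243,323 − $24,200 = $219,123.
Year 1: ⌊$243,323 × 125%/8⌋ = $38,019. Book value $205,304.
Year 2: ⌊$205,304 × 125%/8⌋ = $32,078. Book value $173,226.
Year 3: ⌊$173,226 × 125%/8⌋ = $27,066. Book value $146,160.
Year 4: ⌊$146,160 × 125%/8⌋ = $22,837. Book value $123,323.
Accumulated through year 4 = $243,323 − $123,323 = $120,000.

$120,000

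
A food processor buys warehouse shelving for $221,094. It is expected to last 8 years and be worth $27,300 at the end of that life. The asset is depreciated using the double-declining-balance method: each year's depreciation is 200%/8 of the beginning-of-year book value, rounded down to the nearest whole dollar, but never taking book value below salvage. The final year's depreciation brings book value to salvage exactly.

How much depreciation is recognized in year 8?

Depreciable base = $221,094 − $27,300 = $193,794.
Year 1: ⌊$221,094 × 200%/8⌋ = $55,273. Book value $165,821.
Year 2: ⌊$165,821 × 200%/8⌋ = $41,455. Book value $124,366.
Year 3: ⌊$124,366 × 200%/8⌋ = $31,091. Book value $93,275.
Year 4: ⌊$93,275 × 200%/8⌋ = $23,318. Book value $69,957.
Year 5: ⌊$69,957 × 200%/8⌋ = $17,489. Book value $52,468.
Year 6: ⌊$52,468 × 200%/8⌋ = $13,117. Book value $39,351.
Year 7: ⌊$39,351 × 200%/8⌋ = $9,837. Book value $29,514.
Year 8 (final): $29,514 − $27,300 = $2,214. Book value $27,300.

$2,214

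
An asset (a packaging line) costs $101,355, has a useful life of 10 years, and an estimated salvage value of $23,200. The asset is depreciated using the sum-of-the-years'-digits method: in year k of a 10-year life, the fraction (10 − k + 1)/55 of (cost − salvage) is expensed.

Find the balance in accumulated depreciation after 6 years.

Depreciable base = $101,355 − $23,200 = $78,155.
Sum of the years' digits = 10+9+8+7+6+5+4+3+2+1 = 55.
Year 1: $78,155 × 10/55 = $14,210. Book value $87,145.
Year 2: $78,155 × 9/55 = $12,789. Book value $74,356.
Year 3: $78,155 × 8/55 = $11,368. Book value $62,988.
Year 4: $78,155 × 7/55 = $9,947. Book value $53,041.
Year 5: $78,155 × 6/55 = $8,526. Book value $44,515.
Year 6: $78,155 × 5/55 = $7,105. Book value $37,410.
Accumulated through year 6 = $101,355 − $37,410 = $63,945.

$63,945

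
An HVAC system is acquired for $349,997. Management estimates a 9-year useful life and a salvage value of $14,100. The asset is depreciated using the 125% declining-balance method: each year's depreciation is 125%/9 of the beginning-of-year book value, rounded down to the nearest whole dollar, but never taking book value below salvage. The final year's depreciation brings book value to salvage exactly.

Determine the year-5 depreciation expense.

$26,728

Depreciable base = $349,997 − $14,100 = $335,897.
Year 1: ⌊$349,997 × 125%/9⌋ = $48,610. Book value $301,387.
Year 2: ⌊$301,387 × 125%/9⌋ = $41,859. Book value $259,528.
Year 3: ⌊$259,528 × 125%/9⌋ = $36,045. Book value $223,483.
Year 4: ⌊$223,483 × 125%/9⌋ = $31,039. Book value $192,444.
Year 5: ⌊$192,444 × 125%/9⌋ = $26,728. Book value $165,716.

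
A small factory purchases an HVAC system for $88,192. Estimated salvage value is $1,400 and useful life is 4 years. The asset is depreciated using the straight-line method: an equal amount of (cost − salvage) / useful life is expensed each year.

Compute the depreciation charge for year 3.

Depreciable base = $88,192 − $1,400 = $86,792.
Annual expense = $86,792 / 4 = $21,698.

$21,698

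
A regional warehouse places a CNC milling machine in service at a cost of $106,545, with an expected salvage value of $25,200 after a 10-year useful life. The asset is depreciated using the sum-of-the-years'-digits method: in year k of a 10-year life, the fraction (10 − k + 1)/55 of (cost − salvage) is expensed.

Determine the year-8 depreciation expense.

$4,437

Depreciable base = $106,545 − $25,200 = $81,345.
Sum of the years' digits = 10+9+8+7+6+5+4+3+2+1 = 55.
Year 1: $81,345 × 10/55 = $14,790. Book value $91,755.
Year 2: $81,345 × 9/55 = $13,311. Book value $78,444.
Year 3: $81,345 × 8/55 = $11,832. Book value $66,612.
Year 4: $81,345 × 7/55 = $10,353. Book value $56,259.
Year 5: $81,345 × 6/55 = $8,874. Book value $47,385.
Year 6: $81,345 × 5/55 = $7,395. Book value $39,990.
Year 7: $81,345 × 4/55 = $5,916. Book value $34,074.
Year 8: $81,345 × 3/55 = $4,437. Book value $29,637.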